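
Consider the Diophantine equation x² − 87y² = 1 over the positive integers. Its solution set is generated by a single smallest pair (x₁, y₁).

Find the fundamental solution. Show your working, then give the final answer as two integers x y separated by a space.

28 3

√87 → a₀=9, period (3,18); ℓ=2 even so k=1
k=0  a_k=9  p_k/q_k = 9/1
k=1  a_k=3  p_k/q_k = 28/3
fundamental: x₁=28, y₁=3  (since 784 − 87·9 = 1)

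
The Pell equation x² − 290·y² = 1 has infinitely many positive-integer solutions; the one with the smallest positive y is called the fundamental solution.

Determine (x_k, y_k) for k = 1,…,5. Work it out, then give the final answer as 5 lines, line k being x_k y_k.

579 34
670481 39372
776416419 45592742
899089542721 52796355864
1041144914054499 61138134497770

√290 → a₀=17, period (34); ℓ=1 odd so k=1
a_0=17:  p_0=17·1+0=17,  q_0=17·0+1=1
a_1=34:  p_1=34·17+1=579,  q_1=34·1+0=34
(x₁, y₁) = (579, 34);  579² − 290·34² = 1 ✓
(x_2, y_2) = (579·579 + 290·34·34, 579·34 + 34·579) = (670481, 39372)
(x_3, y_3) = (579·670481 + 290·34·39372, 579·39372 + 34·670481) = (776416419, 45592742)
(x_4, y_4) = (579·776416419 + 290·34·45592742, 579·45592742 + 34·776416419) = (899089542721, 52796355864)
(x_5, y_5) = (579·899089542721 + 290·34·52796355864, 579·52796355864 + 34·899089542721) = (1041144914054499, 61138134497770)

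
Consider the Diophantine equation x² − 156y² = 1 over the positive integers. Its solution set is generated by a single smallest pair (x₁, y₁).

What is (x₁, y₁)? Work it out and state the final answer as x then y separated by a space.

25 2

√156 → a₀=12, period (2,24); ℓ=2 even so k=1
i=0: a=12 ⇒ p=12, q=1
i=1: a=2 ⇒ p=25, q=2
(x₁, y₁) = (25, 2);  25² − 156·2² = 1 ✓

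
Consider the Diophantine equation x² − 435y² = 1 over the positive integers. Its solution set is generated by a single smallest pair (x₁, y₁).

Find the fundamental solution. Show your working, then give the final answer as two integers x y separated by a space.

146 7

√435 → a₀=20, period (1,5,1,40); ℓ=4 even so k=3
k=0  a_k=20  p_k/q_k = 20/1
k=1  a_k=1  p_k/q_k = 21/1
k=2  a_k=5  p_k/q_k = 125/6
k=3  a_k=1  p_k/q_k = 146/7
fundamental: x₁=146, y₁=7  (since 21316 − 435·49 = 1)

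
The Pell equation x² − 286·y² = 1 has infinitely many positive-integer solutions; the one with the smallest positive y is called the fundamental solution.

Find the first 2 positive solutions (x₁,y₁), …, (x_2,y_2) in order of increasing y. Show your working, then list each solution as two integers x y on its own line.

561835 33222
631317134449 37330564740

d=286: √d = [16; 1,10,3,3,2,3,3,10,1,32] (ℓ=10, even), read p_9/q_9
step 0: (16, 1)  from 16·(1,0) + (0,1)
…
step 2: (186, 11)  from 10·(17,1) + (16,1)
step 3: (575, 34)  from 3·(186,11) + (17,1)
…
step 7: (49703, 2939)  from 3·(15102,893) + (4397,260)
step 8: (512132, 30283)  from 10·(49703,2939) + (15102,893)
step 9: (561835, 33222)  from 1·(512132,30283) + (49703,2939)
(x₁, y₁) = (561835, 33222);  561835² − 286·33222² = 1 ✓
n=2: (561835,33222)∘(561835,33222) = (561835·561835+286·33222·33222, 561835·33222+33222·561835) = (631317134449,37330564740)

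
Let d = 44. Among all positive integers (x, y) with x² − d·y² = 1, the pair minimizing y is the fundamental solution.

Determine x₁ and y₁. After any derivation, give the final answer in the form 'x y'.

199 30

d=44: √d = [6; 1,1,1,2,1,1,1,12] (ℓ=8, even), read p_7/q_7
a_0=6:  p_0=6·1+0=6,  q_0=6·0+1=1
a_1=1:  p_1=1·6+1=7,  q_1=1·1+0=1
…
a_3=1:  p_3=1·13+7=20,  q_3=1·2+1=3
a_4=2:  p_4=2·20+13=53,  q_4=2·3+2=8
…
a_6=1:  p_6=1·73+53=126,  q_6=1·11+8=19
a_7=1:  p_7=1·126+73=199,  q_7=1·19+11=30
(x₁, y₁) = (199, 30);  199² − 44·30² = 1 ✓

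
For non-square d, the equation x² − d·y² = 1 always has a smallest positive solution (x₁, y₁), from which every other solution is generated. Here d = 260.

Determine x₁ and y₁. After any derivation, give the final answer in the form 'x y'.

[16; 8,32] for √260; ℓ=2 ⇒ convergent index 1
step 0: (16, 1)  from 16·(1,0) + (0,1)
step 1: (129, 8)  from 8·(16,1) + (1,0)
fundamental: x₁=129, y₁=8  (since 16641 − 260·64 = 1)

129 8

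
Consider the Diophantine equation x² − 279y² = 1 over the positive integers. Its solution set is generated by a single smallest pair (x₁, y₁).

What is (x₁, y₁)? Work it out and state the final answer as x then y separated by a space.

1520 91

d=279: √d = [16; 1,2,2,1,2,2,1,32] (ℓ=8, even), read p_7/q_7
a_0=16:  p_0=16·1+0=16,  q_0=16·0+1=1
a_1=1:  p_1=1·16+1=17,  q_1=1·1+0=1
a_2=2:  p_2=2·17+16=50,  q_2=2·1+1=3
a_3=2:  p_3=2·50+17=117,  q_3=2·3+1=7
a_4=1:  p_4=1·117+50=167,  q_4=1·7+3=10
…
a_6=2:  p_6=2·451+167=1069,  q_6=2·27+10=64
a_7=1:  p_7=1·1069+451=1520,  q_7=1·64+27=91
fundamental: x₁=1520, y₁=91  (since 2310400 − 279·8281 = 1)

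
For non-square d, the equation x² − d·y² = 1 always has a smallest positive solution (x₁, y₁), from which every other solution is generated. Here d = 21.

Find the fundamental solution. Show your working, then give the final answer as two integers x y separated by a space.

55 12

√21 → a₀=4, period (1,1,2,1,1,8); ℓ=6 even so k=5
step 0: (4, 1)  from 4·(1,0) + (0,1)
…
step 2: (9, 2)  from 1·(5,1) + (4,1)
step 3: (23, 5)  from 2·(9,2) + (5,1)
step 4: (32, 7)  from 1·(23,5) + (9,2)
step 5: (55, 12)  from 1·(32,7) + (23,5)
fundamental: x₁=55, y₁=12  (since 3025 − 21·144 = 1)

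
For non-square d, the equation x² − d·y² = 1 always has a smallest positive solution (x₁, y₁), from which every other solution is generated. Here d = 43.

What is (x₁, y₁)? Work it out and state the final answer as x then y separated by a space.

√43 = [6; 1,1,3,1,5,1,3,1,1,12, …], period ℓ=10 (even) → k=9
a_0=6:  p_0=6·1+0=6,  q_0=6·0+1=1
…
a_5=5:  p_5=5·59+46=341,  q_5=5·9+7=52
…
a_7=3:  p_7=3·400+341=1541,  q_7=3·61+52=235
a_8=1:  p_8=1·1541+400=1941,  q_8=1·235+61=296
a_9=1:  p_9=1·1941+1541=3482,  q_9=1·296+235=531
(x₁, y₁) = (3482, 531);  3482² − 43·531² = 1 ✓

3482 531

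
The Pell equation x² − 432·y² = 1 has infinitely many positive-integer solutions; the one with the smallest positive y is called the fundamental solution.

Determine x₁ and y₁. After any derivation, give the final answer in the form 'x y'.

1351 65

[20; 1,3,1,1,1,3,1,40] for √432; ℓ=8 ⇒ convergent index 7
step 0: (20, 1)  from 20·(1,0) + (0,1)
…
step 3: (104, 5)  from 1·(83,4) + (21,1)
…
step 6: (1060, 51)  from 3·(291,14) + (187,9)
step 7: (1351, 65)  from 1·(1060,51) + (291,14)
(x₁, y₁) = (1351, 65);  1351² − 432·65² = 1 ✓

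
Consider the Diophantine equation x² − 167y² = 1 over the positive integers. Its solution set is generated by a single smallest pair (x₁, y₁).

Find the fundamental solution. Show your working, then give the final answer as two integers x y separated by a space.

√167 → a₀=12, period (1,11,1,24); ℓ=4 even so k=3
a_0=12:  p_0=12·1+0=12,  q_0=12·0+1=1
a_1=1:  p_1=1·12+1=13,  q_1=1·1+0=1
a_2=11:  p_2=11·13+12=155,  q_2=11·1+1=12
a_3=1:  p_3=1·155+13=168,  q_3=1·12+1=13
fundamental: x₁=168, y₁=13  (since 28224 − 167·169 = 1)

168 13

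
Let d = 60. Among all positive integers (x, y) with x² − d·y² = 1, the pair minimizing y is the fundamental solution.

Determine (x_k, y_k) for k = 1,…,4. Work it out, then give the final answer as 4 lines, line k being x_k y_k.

d=60: √d = [7; 1,2,1,14] (ℓ=4, even), read p_3/q_3
k=0  a_k=7  p_k/q_k = 7/1
…
k=2  a_k=2  p_k/q_k = 23/3
k=3  a_k=1  p_k/q_k = 31/4
(x₁, y₁) = (31, 4);  31² − 60·4² = 1 ✓
k=2:  x_2 = 31·31+60·4·4 = 1921,  y_2 = 31·4+4·31 = 248
k=3:  x_3 = 31·1921+60·4·248 = 119071,  y_3 = 31·248+4·1921 = 15372
k=4:  x_4 = 31·119071+60·4·15372 = 7380481,  y_4 = 31·15372+4·119071 = 952816

31 4
1921 248
119071 15372
7380481 952816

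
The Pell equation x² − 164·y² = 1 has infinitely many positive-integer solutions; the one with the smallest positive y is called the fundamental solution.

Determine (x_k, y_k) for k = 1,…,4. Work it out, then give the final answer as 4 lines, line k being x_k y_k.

2049 160
8396801 655680
34410088449 2686976480
141012534067201 11011228959360

[12; 1,4,6,4,1,24] for √164; ℓ=6 ⇒ convergent index 5
k=0  a_k=12  p_k/q_k = 12/1
k=1  a_k=1  p_k/q_k = 13/1
…
k=4  a_k=4  p_k/q_k = 1652/129
k=5  a_k=1  p_k/q_k = 2049/160
(x₁, y₁) = (2049, 160);  2049² − 164·160² = 1 ✓
(x_2, y_2) = (2049·2049 + 164·160·160, 2049·160 + 160·2049) = (8396801, 655680)
(x_3, y_3) = (2049·8396801 + 164·160·655680, 2049·655680 + 160·8396801) = (34410088449, 2686976480)
(x_4, y_4) = (2049·34410088449 + 164·160·2686976480, 2049·2686976480 + 160·34410088449) = (141012534067201, 11011228959360)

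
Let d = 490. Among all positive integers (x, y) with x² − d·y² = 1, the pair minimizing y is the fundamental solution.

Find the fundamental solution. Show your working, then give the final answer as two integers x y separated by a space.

d=490: √d = [22; 7,2,1,4,4,4,1,2,7,44] (ℓ=10, even), read p_9/q_9
step 0: (22, 1)  from 22·(1,0) + (0,1)
…
step 2: (332, 15)  from 2·(155,7) + (22,1)
step 3: (487, 22)  from 1·(332,15) + (155,7)
step 4: (2280, 103)  from 4·(487,22) + (332,15)
step 5: (9607, 434)  from 4·(2280,103) + (487,22)
step 6: (40708, 1839)  from 4·(9607,434) + (2280,103)
step 7: (50315, 2273)  from 1·(40708,1839) + (9607,434)
step 8: (141338, 6385)  from 2·(50315,2273) + (40708,1839)
step 9: (1039681, 46968)  from 7·(141338,6385) + (50315,2273)
fundamental: x₁=1039681, y₁=46968  (since 1080936581761 − 490·2205993024 = 1)

1039681 46968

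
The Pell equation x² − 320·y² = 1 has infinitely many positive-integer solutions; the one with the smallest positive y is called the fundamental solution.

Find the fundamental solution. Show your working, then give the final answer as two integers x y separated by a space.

161 9

d=320: √d = [17; 1,7,1,34] (ℓ=4, even), read p_3/q_3
i=0: a=17 ⇒ p=17, q=1
…
i=2: a=7 ⇒ p=143, q=8
i=3: a=1 ⇒ p=161, q=9
(x₁, y₁) = (161, 9);  161² − 320·9² = 1 ✓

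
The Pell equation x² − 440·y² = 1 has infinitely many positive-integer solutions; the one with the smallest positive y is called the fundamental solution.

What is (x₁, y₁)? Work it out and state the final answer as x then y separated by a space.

21 1

√440 → a₀=20, period (1,40); ℓ=2 even so k=1
k=0  a_k=20  p_k/q_k = 20/1
k=1  a_k=1  p_k/q_k = 21/1
(x₁, y₁) = (21, 1);  21² − 440·1² = 1 ✓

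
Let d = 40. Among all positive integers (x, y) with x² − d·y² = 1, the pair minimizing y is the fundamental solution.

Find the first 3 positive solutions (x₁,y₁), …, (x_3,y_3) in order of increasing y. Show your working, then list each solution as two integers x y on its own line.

19 3
721 114
27379 4329

[6; 3,12] for √40; ℓ=2 ⇒ convergent index 1
step 0: (6, 1)  from 6·(1,0) + (0,1)
step 1: (19, 3)  from 3·(6,1) + (1,0)
(x₁, y₁) = (19, 3);  19² − 40·3² = 1 ✓
n=2: (19,3)∘(19,3) = (19·19+40·3·3, 19·3+3·19) = (721,114)
n=3: (721,114)∘(19,3) = (19·721+40·3·114, 19·114+3·721) = (27379,4329)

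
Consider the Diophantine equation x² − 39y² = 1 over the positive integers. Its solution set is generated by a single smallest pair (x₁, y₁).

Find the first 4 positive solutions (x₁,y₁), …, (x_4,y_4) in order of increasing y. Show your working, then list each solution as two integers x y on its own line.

25 4
1249 200
62425 9996
3120001 499600

√39 → a₀=6, period (4,12); ℓ=2 even so k=1
i=0: a=6 ⇒ p=6, q=1
i=1: a=4 ⇒ p=25, q=4
→ (25, 4).  Check: 25²=625, 39·4²=624, difference 1.
n=2: (25,4)∘(25,4) = (25·25+39·4·4, 25·4+4·25) = (1249,200)
n=3: (1249,200)∘(25,4) = (25·1249+39·4·200, 25·200+4·1249) = (62425,9996)
n=4: (62425,9996)∘(25,4) = (25·62425+39·4·9996, 25·9996+4·62425) = (3120001,499600)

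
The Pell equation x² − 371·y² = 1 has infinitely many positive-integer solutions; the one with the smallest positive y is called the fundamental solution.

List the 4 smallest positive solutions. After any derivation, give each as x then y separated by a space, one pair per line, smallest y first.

1695 88
5746049 298320
19479104415 1011304712
66034158220801 3428322675360

d=371: √d = [19; 3,1,4,1,3,38] (ℓ=6, even), read p_5/q_5
step 0: (19, 1)  from 19·(1,0) + (0,1)
step 1: (58, 3)  from 3·(19,1) + (1,0)
step 2: (77, 4)  from 1·(58,3) + (19,1)
step 3: (366, 19)  from 4·(77,4) + (58,3)
step 4: (443, 23)  from 1·(366,19) + (77,4)
step 5: (1695, 88)  from 3·(443,23) + (366,19)
→ (1695, 88).  Check: 1695²=2873025, 371·88²=2873024, difference 1.
(1695+88√371)^2 = 5746049 + 298320√371
(1695+88√371)^3 = 19479104415 + 1011304712√371
(1695+88√371)^4 = 66034158220801 + 3428322675360√371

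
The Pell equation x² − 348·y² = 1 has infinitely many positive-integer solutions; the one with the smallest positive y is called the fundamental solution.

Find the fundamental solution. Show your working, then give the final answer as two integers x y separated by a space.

[18; 1,1,1,8,1,1,1,36] for √348; ℓ=8 ⇒ convergent index 7
k=0  a_k=18  p_k/q_k = 18/1
k=1  a_k=1  p_k/q_k = 19/1
…
k=3  a_k=1  p_k/q_k = 56/3
k=4  a_k=8  p_k/q_k = 485/26
…
k=6  a_k=1  p_k/q_k = 1026/55
k=7  a_k=1  p_k/q_k = 1567/84
(x₁, y₁) = (1567, 84);  1567² − 348·84² = 1 ✓

1567 84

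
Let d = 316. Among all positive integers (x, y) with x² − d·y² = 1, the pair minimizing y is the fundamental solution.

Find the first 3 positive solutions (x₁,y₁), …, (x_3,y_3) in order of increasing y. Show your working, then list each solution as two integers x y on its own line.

12799 720
327628801 18430560
8386642035199 471785474160

d=316: √d = [17; 1,3,2,8,2,3,1,34] (ℓ=8, even), read p_7/q_7
i=0: a=17 ⇒ p=17, q=1
i=1: a=1 ⇒ p=18, q=1
i=2: a=3 ⇒ p=71, q=4
…
i=4: a=8 ⇒ p=1351, q=76
i=5: a=2 ⇒ p=2862, q=161
i=6: a=3 ⇒ p=9937, q=559
i=7: a=1 ⇒ p=12799, q=720
(x₁, y₁) = (12799, 720);  12799² − 316·720² = 1 ✓
k=2:  x_2 = 12799·12799+316·720·720 = 327628801,  y_2 = 12799·720+720·12799 = 18430560
k=3:  x_3 = 12799·327628801+316·720·18430560 = 8386642035199,  y_3 = 12799·18430560+720·327628801 = 471785474160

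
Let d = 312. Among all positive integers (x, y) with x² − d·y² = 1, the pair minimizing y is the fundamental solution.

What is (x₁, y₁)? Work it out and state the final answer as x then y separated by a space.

[17; 1,1,1,34] for √312; ℓ=4 ⇒ convergent index 3
k=0  a_k=17  p_k/q_k = 17/1
k=1  a_k=1  p_k/q_k = 18/1
k=2  a_k=1  p_k/q_k = 35/2
k=3  a_k=1  p_k/q_k = 53/3
fundamental: x₁=53, y₁=3  (since 2809 − 312·9 = 1)

53 3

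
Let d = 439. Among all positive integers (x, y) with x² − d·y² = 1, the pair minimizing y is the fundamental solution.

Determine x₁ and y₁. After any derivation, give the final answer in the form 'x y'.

d=439: √d = [20; 1,19,1,40] (ℓ=4, even), read p_3/q_3
i=0: a=20 ⇒ p=20, q=1
i=1: a=1 ⇒ p=21, q=1
i=2: a=19 ⇒ p=419, q=20
i=3: a=1 ⇒ p=440, q=21
→ (440, 21).  Check: 440²=193600, 439·21²=193599, difference 1.

440 21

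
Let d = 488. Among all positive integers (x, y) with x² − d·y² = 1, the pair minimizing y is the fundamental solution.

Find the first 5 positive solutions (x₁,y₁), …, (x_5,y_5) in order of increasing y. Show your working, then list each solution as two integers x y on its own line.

d=488: √d = [22; 11,44] (ℓ=2, even), read p_1/q_1
k=0  a_k=22  p_k/q_k = 22/1
k=1  a_k=11  p_k/q_k = 243/11
(x₁, y₁) = (243, 11);  243² − 488·11² = 1 ✓
k=2:  x_2 = 243·243+488·11·11 = 118097,  y_2 = 243·11+11·243 = 5346
k=3:  x_3 = 243·118097+488·11·5346 = 57394899,  y_3 = 243·5346+11·118097 = 2598145
k=4:  x_4 = 243·57394899+488·11·2598145 = 27893802817,  y_4 = 243·2598145+11·57394899 = 1262693124
k=5:  x_5 = 243·27893802817+488·11·1262693124 = 13556330774163,  y_5 = 243·1262693124+11·27893802817 = 613666260119

243 11
118097 5346
57394899 2598145
27893802817 1262693124
13556330774163 613666260119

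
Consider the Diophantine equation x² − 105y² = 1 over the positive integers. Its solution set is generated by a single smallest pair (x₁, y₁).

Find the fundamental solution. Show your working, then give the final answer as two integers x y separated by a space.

41 4

[10; 4,20] for √105; ℓ=2 ⇒ convergent index 1
step 0: (10, 1)  from 10·(1,0) + (0,1)
step 1: (41, 4)  from 4·(10,1) + (1,0)
fundamental: x₁=41, y₁=4  (since 1681 − 105·16 = 1)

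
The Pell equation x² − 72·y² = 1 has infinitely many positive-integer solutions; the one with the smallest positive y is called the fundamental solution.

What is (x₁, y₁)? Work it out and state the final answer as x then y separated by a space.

√72 → a₀=8, period (2,16); ℓ=2 even so k=1
k=0  a_k=8  p_k/q_k = 8/1
k=1  a_k=2  p_k/q_k = 17/2
→ (17, 2).  Check: 17²=289, 72·2²=288, difference 1.

17 2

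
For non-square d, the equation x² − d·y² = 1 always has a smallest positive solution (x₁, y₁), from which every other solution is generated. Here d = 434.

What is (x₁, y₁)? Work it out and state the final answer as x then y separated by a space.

√434 = [20; 1,4,1,40, …], period ℓ=4 (even) → k=3
step 0: (20, 1)  from 20·(1,0) + (0,1)
…
step 2: (104, 5)  from 4·(21,1) + (20,1)
step 3: (125, 6)  from 1·(104,5) + (21,1)
fundamental: x₁=125, y₁=6  (since 15625 − 434·36 = 1)

125 6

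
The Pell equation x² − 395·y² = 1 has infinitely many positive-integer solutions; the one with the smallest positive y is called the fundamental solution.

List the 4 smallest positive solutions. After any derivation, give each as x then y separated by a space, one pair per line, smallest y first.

√395 = [19; 1,6,1,38, …], period ℓ=4 (even) → k=3
k=0  a_k=19  p_k/q_k = 19/1
k=1  a_k=1  p_k/q_k = 20/1
k=2  a_k=6  p_k/q_k = 139/7
k=3  a_k=1  p_k/q_k = 159/8
(x₁, y₁) = (159, 8);  159² − 395·8² = 1 ✓
n=2: (159,8)∘(159,8) = (159·159+395·8·8, 159·8+8·159) = (50561,2544)
n=3: (50561,2544)∘(159,8) = (159·50561+395·8·2544, 159·2544+8·50561) = (16078239,808984)
n=4: (16078239,808984)∘(159,8) = (159·16078239+395·8·808984, 159·808984+8·16078239) = (5112829441,257254368)

159 8
50561 2544
16078239 808984
5112829441 257254368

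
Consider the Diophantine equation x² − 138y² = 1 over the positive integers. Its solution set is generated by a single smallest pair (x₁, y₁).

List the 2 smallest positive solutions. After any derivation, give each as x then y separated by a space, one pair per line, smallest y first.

d=138: √d = [11; 1,2,1,22] (ℓ=4, even), read p_3/q_3
step 0: (11, 1)  from 11·(1,0) + (0,1)
…
step 2: (35, 3)  from 2·(12,1) + (11,1)
step 3: (47, 4)  from 1·(35,3) + (12,1)
→ (47, 4).  Check: 47²=2209, 138·4²=2208, difference 1.
n=2: (47,4)∘(47,4) = (47·47+138·4·4, 47·4+4·47) = (4417,376)

47 4
4417 376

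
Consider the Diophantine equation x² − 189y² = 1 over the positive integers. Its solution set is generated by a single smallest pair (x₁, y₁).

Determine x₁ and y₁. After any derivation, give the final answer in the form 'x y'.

55 4

√189 → a₀=13, period (1,2,1,26); ℓ=4 even so k=3
a_0=13:  p_0=13·1+0=13,  q_0=13·0+1=1
…
a_2=2:  p_2=2·14+13=41,  q_2=2·1+1=3
a_3=1:  p_3=1·41+14=55,  q_3=1·3+1=4
fundamental: x₁=55, y₁=4  (since 3025 − 189·16 = 1)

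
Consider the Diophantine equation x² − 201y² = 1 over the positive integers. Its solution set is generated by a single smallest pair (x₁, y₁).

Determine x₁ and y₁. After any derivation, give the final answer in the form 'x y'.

√201 → a₀=14, period (5,1,1,1,2,…,1,5,28); ℓ=14 even so k=13
a_0=14:  p_0=14·1+0=14,  q_0=14·0+1=1
…
a_6=1:  p_6=1·638+241=879,  q_6=1·45+17=62
a_7=8:  p_7=8·879+638=7670,  q_7=8·62+45=541
…
a_11=1:  p_11=1·33317+24768=58085,  q_11=1·2350+1747=4097
a_12=1:  p_12=1·58085+33317=91402,  q_12=1·4097+2350=6447
a_13=5:  p_13=5·91402+58085=515095,  q_13=5·6447+4097=36332
fundamental: x₁=515095, y₁=36332  (since 265322859025 − 201·1320014224 = 1)

515095 36332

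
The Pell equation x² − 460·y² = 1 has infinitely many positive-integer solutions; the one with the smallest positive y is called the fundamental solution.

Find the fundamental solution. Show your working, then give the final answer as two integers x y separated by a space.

2535751 118230

d=460: √d = [21; 2,4,3,1,2,10,2,1,3,4,2,42] (ℓ=12, even), read p_11/q_11
i=0: a=21 ⇒ p=21, q=1
i=1: a=2 ⇒ p=43, q=2
i=2: a=4 ⇒ p=193, q=9
i=3: a=3 ⇒ p=622, q=29
i=4: a=1 ⇒ p=815, q=38
i=5: a=2 ⇒ p=2252, q=105
i=6: a=10 ⇒ p=23335, q=1088
i=7: a=2 ⇒ p=48922, q=2281
i=8: a=1 ⇒ p=72257, q=3369
i=9: a=3 ⇒ p=265693, q=12388
i=10: a=4 ⇒ p=1135029, q=52921
i=11: a=2 ⇒ p=2535751, q=118230
→ (2535751, 118230).  Check: 2535751²=6430033134001, 460·118230²=6430033134000, difference 1.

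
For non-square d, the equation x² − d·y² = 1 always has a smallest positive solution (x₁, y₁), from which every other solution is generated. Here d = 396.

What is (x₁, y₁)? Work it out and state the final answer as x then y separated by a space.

√396 = [19; 1,8,1,38, …], period ℓ=4 (even) → k=3
step 0: (19, 1)  from 19·(1,0) + (0,1)
step 1: (20, 1)  from 1·(19,1) + (1,0)
step 2: (179, 9)  from 8·(20,1) + (19,1)
step 3: (199, 10)  from 1·(179,9) + (20,1)
fundamental: x₁=199, y₁=10  (since 39601 − 396·100 = 1)

199 10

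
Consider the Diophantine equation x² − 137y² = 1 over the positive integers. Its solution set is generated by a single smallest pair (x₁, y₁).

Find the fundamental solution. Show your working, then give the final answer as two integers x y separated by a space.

d=137: √d = [11; 1,2,2,1,1,2,2,1,22] (ℓ=9, odd), read p_17/q_17
step 0: (11, 1)  from 11·(1,0) + (0,1)
step 1: (12, 1)  from 1·(11,1) + (1,0)
step 2: (35, 3)  from 2·(12,1) + (11,1)
step 3: (82, 7)  from 2·(35,3) + (12,1)
step 4: (117, 10)  from 1·(82,7) + (35,3)
step 5: (199, 17)  from 1·(117,10) + (82,7)
…
step 12: (285899, 24426)  from 2·(122279,10447) + (41341,3532)
step 13: (408178, 34873)  from 1·(285899,24426) + (122279,10447)
step 14: (694077, 59299)  from 1·(408178,34873) + (285899,24426)
…
step 16: (4286741, 366241)  from 2·(1796332,153471) + (694077,59299)
step 17: (6083073, 519712)  from 1·(4286741,366241) + (1796332,153471)
→ (6083073, 519712).  Check: 6083073²=37003777123329, 137·519712²=37003777123328, difference 1.

6083073 519712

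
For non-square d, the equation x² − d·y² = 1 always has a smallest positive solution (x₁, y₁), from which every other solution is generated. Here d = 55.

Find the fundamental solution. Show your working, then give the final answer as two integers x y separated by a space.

√55 = [7; 2,2,2,14, …], period ℓ=4 (even) → k=3
i=0: a=7 ⇒ p=7, q=1
…
i=2: a=2 ⇒ p=37, q=5
i=3: a=2 ⇒ p=89, q=12
fundamental: x₁=89, y₁=12  (since 7921 − 55·144 = 1)

89 12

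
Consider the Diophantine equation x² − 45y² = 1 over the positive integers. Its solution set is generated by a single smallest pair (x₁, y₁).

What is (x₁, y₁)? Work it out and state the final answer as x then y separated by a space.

161 24

√45 = [6; 1,2,2,2,1,12, …], period ℓ=6 (even) → k=5
i=0: a=6 ⇒ p=6, q=1
i=1: a=1 ⇒ p=7, q=1
…
i=4: a=2 ⇒ p=114, q=17
i=5: a=1 ⇒ p=161, q=24
fundamental: x₁=161, y₁=24  (since 25921 − 45·576 = 1)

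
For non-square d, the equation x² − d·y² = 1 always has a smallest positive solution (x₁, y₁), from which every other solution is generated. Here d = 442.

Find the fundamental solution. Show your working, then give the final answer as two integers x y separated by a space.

883 42

d=442: √d = [21; 42] (ℓ=1, odd), read p_1/q_1
step 0: (21, 1)  from 21·(1,0) + (0,1)
step 1: (883, 42)  from 42·(21,1) + (1,0)
(x₁, y₁) = (883, 42);  883² − 442·42² = 1 ✓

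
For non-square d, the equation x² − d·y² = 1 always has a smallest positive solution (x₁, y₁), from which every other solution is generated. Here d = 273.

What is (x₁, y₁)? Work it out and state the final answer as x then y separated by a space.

√273 = [16; 1,1,10,1,1,32, …], period ℓ=6 (even) → k=5
i=0: a=16 ⇒ p=16, q=1
…
i=4: a=1 ⇒ p=380, q=23
i=5: a=1 ⇒ p=727, q=44
fundamental: x₁=727, y₁=44  (since 528529 − 273·1936 = 1)

727 44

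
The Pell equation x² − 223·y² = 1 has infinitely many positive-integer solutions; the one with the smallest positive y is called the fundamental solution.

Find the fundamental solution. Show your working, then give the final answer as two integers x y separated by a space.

[14; 1,13,1,28] for √223; ℓ=4 ⇒ convergent index 3
a_0=14:  p_0=14·1+0=14,  q_0=14·0+1=1
a_1=1:  p_1=1·14+1=15,  q_1=1·1+0=1
a_2=13:  p_2=13·15+14=209,  q_2=13·1+1=14
a_3=1:  p_3=1·209+15=224,  q_3=1·14+1=15
→ (224, 15).  Check: 224²=50176, 223·15²=50175, difference 1.

224 15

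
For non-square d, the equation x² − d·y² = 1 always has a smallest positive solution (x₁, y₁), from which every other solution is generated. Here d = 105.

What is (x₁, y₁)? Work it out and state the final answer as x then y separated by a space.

[10; 4,20] for √105; ℓ=2 ⇒ convergent index 1
a_0=10:  p_0=10·1+0=10,  q_0=10·0+1=1
a_1=4:  p_1=4·10+1=41,  q_1=4·1+0=4
→ (41, 4).  Check: 41²=1681, 105·4²=1680, difference 1.

41 4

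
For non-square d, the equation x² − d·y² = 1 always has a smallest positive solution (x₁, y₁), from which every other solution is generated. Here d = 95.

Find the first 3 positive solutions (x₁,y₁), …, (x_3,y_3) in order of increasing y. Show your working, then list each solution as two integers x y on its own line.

[9; 1,2,1,18] for √95; ℓ=4 ⇒ convergent index 3
k=0  a_k=9  p_k/q_k = 9/1
k=1  a_k=1  p_k/q_k = 10/1
k=2  a_k=2  p_k/q_k = 29/3
k=3  a_k=1  p_k/q_k = 39/4
fundamental: x₁=39, y₁=4  (since 1521 − 95·16 = 1)
k=2:  x_2 = 39·39+95·4·4 = 3041,  y_2 = 39·4+4·39 = 312
k=3:  x_3 = 39·3041+95·4·312 = 237159,  y_3 = 39·312+4·3041 = 24332

39 4
3041 312
237159 24332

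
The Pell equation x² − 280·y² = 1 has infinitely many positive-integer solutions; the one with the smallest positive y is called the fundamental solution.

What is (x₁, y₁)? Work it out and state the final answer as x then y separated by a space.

251 15

d=280: √d = [16; 1,2,1,2,1,32] (ℓ=6, even), read p_5/q_5
step 0: (16, 1)  from 16·(1,0) + (0,1)
step 1: (17, 1)  from 1·(16,1) + (1,0)
step 2: (50, 3)  from 2·(17,1) + (16,1)
…
step 4: (184, 11)  from 2·(67,4) + (50,3)
step 5: (251, 15)  from 1·(184,11) + (67,4)
(x₁, y₁) = (251, 15);  251² − 280·15² = 1 ✓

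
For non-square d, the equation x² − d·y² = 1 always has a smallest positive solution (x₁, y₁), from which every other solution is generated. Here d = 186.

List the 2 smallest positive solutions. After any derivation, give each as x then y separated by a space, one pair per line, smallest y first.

[13; 1,1,1,3,4,3,1,1,1,26] for √186; ℓ=10 ⇒ convergent index 9
step 0: (13, 1)  from 13·(1,0) + (0,1)
…
step 2: (27, 2)  from 1·(14,1) + (13,1)
step 3: (41, 3)  from 1·(27,2) + (14,1)
step 4: (150, 11)  from 3·(41,3) + (27,2)
step 5: (641, 47)  from 4·(150,11) + (41,3)
step 6: (2073, 152)  from 3·(641,47) + (150,11)
step 7: (2714, 199)  from 1·(2073,152) + (641,47)
step 8: (4787, 351)  from 1·(2714,199) + (2073,152)
step 9: (7501, 550)  from 1·(4787,351) + (2714,199)
→ (7501, 550).  Check: 7501²=56265001, 186·550²=56265000, difference 1.
n=2: (7501,550)∘(7501,550) = (7501·7501+186·550·550, 7501·550+550·7501) = (112530001,8251100)

7501 550
112530001 8251100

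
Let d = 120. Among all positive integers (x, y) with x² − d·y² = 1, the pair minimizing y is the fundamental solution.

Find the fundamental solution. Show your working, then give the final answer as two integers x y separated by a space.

√120 = [10; 1,20, …], period ℓ=2 (even) → k=1
i=0: a=10 ⇒ p=10, q=1
i=1: a=1 ⇒ p=11, q=1
(x₁, y₁) = (11, 1);  11² − 120·1² = 1 ✓

11 1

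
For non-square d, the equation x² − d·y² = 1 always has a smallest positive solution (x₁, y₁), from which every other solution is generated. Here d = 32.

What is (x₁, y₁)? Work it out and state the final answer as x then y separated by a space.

17 3

√32 → a₀=5, period (1,1,1,10); ℓ=4 even so k=3
step 0: (5, 1)  from 5·(1,0) + (0,1)
step 1: (6, 1)  from 1·(5,1) + (1,0)
step 2: (11, 2)  from 1·(6,1) + (5,1)
step 3: (17, 3)  from 1·(11,2) + (6,1)
(x₁, y₁) = (17, 3);  17² − 32·3² = 1 ✓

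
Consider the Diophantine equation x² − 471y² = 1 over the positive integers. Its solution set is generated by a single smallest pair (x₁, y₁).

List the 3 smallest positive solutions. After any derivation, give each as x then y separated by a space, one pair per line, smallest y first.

[21; 1,2,2,1,3,…,2,1,42] for √471; ℓ=14 ⇒ convergent index 13
k=0  a_k=21  p_k/q_k = 21/1
k=1  a_k=1  p_k/q_k = 22/1
k=2  a_k=2  p_k/q_k = 65/3
k=3  a_k=2  p_k/q_k = 152/7
k=4  a_k=1  p_k/q_k = 217/10
k=5  a_k=3  p_k/q_k = 803/37
k=6  a_k=4  p_k/q_k = 3429/158
k=7  a_k=14  p_k/q_k = 48809/2249
…
k=11  a_k=2  p_k/q_k = 2331742/107441
k=12  a_k=2  p_k/q_k = 5506953/253747
k=13  a_k=1  p_k/q_k = 7838695/361188
→ (7838695, 361188).  Check: 7838695²=61445139303025, 471·361188²=61445139303024, difference 1.
n=2: (7838695,361188)∘(7838695,361188) = (7838695·7838695+471·361188·361188, 7838695·361188+361188·7838695) = (122890278606049,5662485139320)
n=3: (122890278606049,5662485139320)∘(7838695,361188) = (7838695·122890278606049+471·361188·5662485139320, 7838695·5662485139320+361188·122890278606049) = (1926598824915678693415,88772987898323613612)

7838695 361188
122890278606049 5662485139320
1926598824915678693415 88772987898323613612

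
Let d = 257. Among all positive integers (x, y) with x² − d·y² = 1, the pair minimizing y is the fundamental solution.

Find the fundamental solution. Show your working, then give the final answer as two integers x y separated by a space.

513 32

d=257: √d = [16; 32] (ℓ=1, odd), read p_1/q_1
k=0  a_k=16  p_k/q_k = 16/1
k=1  a_k=32  p_k/q_k = 513/32
(x₁, y₁) = (513, 32);  513² − 257·32² = 1 ✓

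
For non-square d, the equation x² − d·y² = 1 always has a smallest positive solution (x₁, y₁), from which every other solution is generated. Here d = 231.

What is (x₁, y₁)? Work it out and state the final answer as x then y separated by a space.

d=231: √d = [15; 5,30] (ℓ=2, even), read p_1/q_1
a_0=15:  p_0=15·1+0=15,  q_0=15·0+1=1
a_1=5:  p_1=5·15+1=76,  q_1=5·1+0=5
(x₁, y₁) = (76, 5);  76² − 231·5² = 1 ✓

76 5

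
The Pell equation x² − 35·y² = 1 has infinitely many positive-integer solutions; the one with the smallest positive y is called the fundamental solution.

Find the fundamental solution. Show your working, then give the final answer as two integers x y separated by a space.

√35 → a₀=5, period (1,10); ℓ=2 even so k=1
step 0: (5, 1)  from 5·(1,0) + (0,1)
step 1: (6, 1)  from 1·(5,1) + (1,0)
→ (6, 1).  Check: 6²=36, 35·1²=35, difference 1.

6 1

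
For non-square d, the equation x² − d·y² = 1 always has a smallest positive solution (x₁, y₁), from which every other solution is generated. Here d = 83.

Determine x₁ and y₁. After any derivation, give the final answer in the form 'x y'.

d=83: √d = [9; 9,18] (ℓ=2, even), read p_1/q_1
a_0=9:  p_0=9·1+0=9,  q_0=9·0+1=1
a_1=9:  p_1=9·9+1=82,  q_1=9·1+0=9
fundamental: x₁=82, y₁=9  (since 6724 − 83·81 = 1)

82 9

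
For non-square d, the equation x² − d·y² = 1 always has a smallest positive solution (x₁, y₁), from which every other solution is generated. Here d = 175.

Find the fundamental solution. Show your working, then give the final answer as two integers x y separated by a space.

2024 153

d=175: √d = [13; 4,2,1,2,4,26] (ℓ=6, even), read p_5/q_5
k=0  a_k=13  p_k/q_k = 13/1
k=1  a_k=4  p_k/q_k = 53/4
k=2  a_k=2  p_k/q_k = 119/9
k=3  a_k=1  p_k/q_k = 172/13
k=4  a_k=2  p_k/q_k = 463/35
k=5  a_k=4  p_k/q_k = 2024/153
→ (2024, 153).  Check: 2024²=4096576, 175·153²=4096575, difference 1.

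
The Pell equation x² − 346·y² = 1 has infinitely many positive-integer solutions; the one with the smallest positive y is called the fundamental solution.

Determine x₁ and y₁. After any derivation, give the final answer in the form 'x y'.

17299 930

√346 = [18; 1,1,1,1,36, …], period ℓ=5 (odd) → k=9
i=0: a=18 ⇒ p=18, q=1
i=1: a=1 ⇒ p=19, q=1
i=2: a=1 ⇒ p=37, q=2
i=3: a=1 ⇒ p=56, q=3
…
i=5: a=36 ⇒ p=3404, q=183
i=6: a=1 ⇒ p=3497, q=188
i=7: a=1 ⇒ p=6901, q=371
i=8: a=1 ⇒ p=10398, q=559
i=9: a=1 ⇒ p=17299, q=930
fundamental: x₁=17299, y₁=930  (since 299255401 − 346·864900 = 1)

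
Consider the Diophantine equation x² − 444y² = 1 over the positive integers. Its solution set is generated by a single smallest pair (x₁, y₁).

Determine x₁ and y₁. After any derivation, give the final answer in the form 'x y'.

d=444: √d = [21; 14,42] (ℓ=2, even), read p_1/q_1
a_0=21:  p_0=21·1+0=21,  q_0=21·0+1=1
a_1=14:  p_1=14·21+1=295,  q_1=14·1+0=14
(x₁, y₁) = (295, 14);  295² − 444·14² = 1 ✓

295 14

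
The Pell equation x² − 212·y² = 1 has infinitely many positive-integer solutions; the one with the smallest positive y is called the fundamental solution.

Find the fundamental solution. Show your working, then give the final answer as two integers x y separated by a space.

66249 4550

√212 → a₀=14, period (1,1,3,1,1,…,1,1,28); ℓ=14 even so k=13
k=0  a_k=14  p_k/q_k = 14/1
k=1  a_k=1  p_k/q_k = 15/1
k=2  a_k=1  p_k/q_k = 29/2
k=3  a_k=3  p_k/q_k = 102/7
k=4  a_k=1  p_k/q_k = 131/9
k=5  a_k=1  p_k/q_k = 233/16
…
k=7  a_k=6  p_k/q_k = 2417/166
k=8  a_k=1  p_k/q_k = 2781/191
…
k=10  a_k=1  p_k/q_k = 7979/548
k=11  a_k=3  p_k/q_k = 29135/2001
k=12  a_k=1  p_k/q_k = 37114/2549
k=13  a_k=1  p_k/q_k = 66249/4550
→ (66249, 4550).  Check: 66249²=4388930001, 212·4550²=4388930000, difference 1.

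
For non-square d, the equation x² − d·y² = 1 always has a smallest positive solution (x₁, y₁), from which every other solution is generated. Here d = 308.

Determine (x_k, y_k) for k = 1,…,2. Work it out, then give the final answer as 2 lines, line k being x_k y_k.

√308 → a₀=17, period (1,1,4,1,1,34); ℓ=6 even so k=5
step 0: (17, 1)  from 17·(1,0) + (0,1)
step 1: (18, 1)  from 1·(17,1) + (1,0)
step 2: (35, 2)  from 1·(18,1) + (17,1)
step 3: (158, 9)  from 4·(35,2) + (18,1)
step 4: (193, 11)  from 1·(158,9) + (35,2)
step 5: (351, 20)  from 1·(193,11) + (158,9)
fundamental: x₁=351, y₁=20  (since 123201 − 308·400 = 1)
(x_2, y_2) = (351·351 + 308·20·20, 351·20 + 20·351) = (246401, 14040)

351 20
246401 14040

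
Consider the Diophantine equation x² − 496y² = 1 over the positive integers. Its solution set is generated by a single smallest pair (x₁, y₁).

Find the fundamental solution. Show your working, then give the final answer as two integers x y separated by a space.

4620799 207480

√496 = [22; 3,1,2,4,1,…,1,3,44, …], period ℓ=16 (even) → k=15
k=0  a_k=22  p_k/q_k = 22/1
k=1  a_k=3  p_k/q_k = 67/3
k=2  a_k=1  p_k/q_k = 89/4
k=3  a_k=2  p_k/q_k = 245/11
k=4  a_k=4  p_k/q_k = 1069/48
k=5  a_k=1  p_k/q_k = 1314/59
…
k=7  a_k=2  p_k/q_k = 6080/273
…
k=10  a_k=1  p_k/q_k = 49709/2232
…
k=12  a_k=4  p_k/q_k = 389209/17476
…
k=14  a_k=1  p_k/q_k = 1252502/56239
k=15  a_k=3  p_k/q_k = 4620799/207480
(x₁, y₁) = (4620799, 207480);  4620799² − 496·207480² = 1 ✓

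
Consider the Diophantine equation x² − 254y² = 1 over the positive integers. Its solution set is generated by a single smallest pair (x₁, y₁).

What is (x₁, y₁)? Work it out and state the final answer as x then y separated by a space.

255 16

[15; 1,14,1,30] for √254; ℓ=4 ⇒ convergent index 3
a_0=15:  p_0=15·1+0=15,  q_0=15·0+1=1
a_1=1:  p_1=1·15+1=16,  q_1=1·1+0=1
a_2=14:  p_2=14·16+15=239,  q_2=14·1+1=15
a_3=1:  p_3=1·239+16=255,  q_3=1·15+1=16
fundamental: x₁=255, y₁=16  (since 65025 − 254·256 = 1)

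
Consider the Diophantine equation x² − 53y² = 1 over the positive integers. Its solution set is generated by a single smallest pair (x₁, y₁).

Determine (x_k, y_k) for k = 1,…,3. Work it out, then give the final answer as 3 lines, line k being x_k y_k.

d=53: √d = [7; 3,1,1,3,14] (ℓ=5, odd), read p_9/q_9
i=0: a=7 ⇒ p=7, q=1
…
i=2: a=1 ⇒ p=29, q=4
…
i=4: a=3 ⇒ p=182, q=25
i=5: a=14 ⇒ p=2599, q=357
i=6: a=3 ⇒ p=7979, q=1096
…
i=8: a=1 ⇒ p=18557, q=2549
i=9: a=3 ⇒ p=66249, q=9100
→ (66249, 9100).  Check: 66249²=4388930001, 53·9100²=4388930000, difference 1.
k=2:  x_2 = 66249·66249+53·9100·9100 = 8777860001,  y_2 = 66249·9100+9100·66249 = 1205731800
k=3:  x_3 = 66249·8777860001+53·9100·1205731800 = 1163048894346249,  y_3 = 66249·1205731800+9100·8777860001 = 159757052027300

66249 9100
8777860001 1205731800
1163048894346249 159757052027300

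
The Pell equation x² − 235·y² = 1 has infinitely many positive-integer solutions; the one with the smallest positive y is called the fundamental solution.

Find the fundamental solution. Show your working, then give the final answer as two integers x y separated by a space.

√235 → a₀=15, period (3,30); ℓ=2 even so k=1
a_0=15:  p_0=15·1+0=15,  q_0=15·0+1=1
a_1=3:  p_1=3·15+1=46,  q_1=3·1+0=3
(x₁, y₁) = (46, 3);  46² − 235·3² = 1 ✓

46 3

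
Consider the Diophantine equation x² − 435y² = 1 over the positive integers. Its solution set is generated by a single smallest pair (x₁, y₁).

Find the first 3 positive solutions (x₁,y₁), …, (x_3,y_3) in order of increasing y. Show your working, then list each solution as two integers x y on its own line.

146 7
42631 2044
12448106 596841

d=435: √d = [20; 1,5,1,40] (ℓ=4, even), read p_3/q_3
k=0  a_k=20  p_k/q_k = 20/1
…
k=2  a_k=5  p_k/q_k = 125/6
k=3  a_k=1  p_k/q_k = 146/7
(x₁, y₁) = (146, 7);  146² − 435·7² = 1 ✓
(x_2, y_2) = (146·146 + 435·7·7, 146·7 + 7·146) = (42631, 2044)
(x_3, y_3) = (146·42631 + 435·7·2044, 146·2044 + 7·42631) = (12448106, 596841)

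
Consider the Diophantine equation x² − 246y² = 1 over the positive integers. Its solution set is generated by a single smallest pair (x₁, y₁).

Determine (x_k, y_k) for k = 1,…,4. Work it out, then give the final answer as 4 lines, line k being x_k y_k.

88805 5662
15772656049 1005627820
2801381440774085 178609557104538
497553357680112580801 31722843436331366360

√246 = [15; 1,2,5,1,14,1,5,2,1,30, …], period ℓ=10 (even) → k=9
i=0: a=15 ⇒ p=15, q=1
i=1: a=1 ⇒ p=16, q=1
…
i=4: a=1 ⇒ p=298, q=19
i=5: a=14 ⇒ p=4423, q=282
…
i=8: a=2 ⇒ p=60777, q=3875
i=9: a=1 ⇒ p=88805, q=5662
→ (88805, 5662).  Check: 88805²=7886328025, 246·5662²=7886328024, difference 1.
(x_2, y_2) = (88805·88805 + 246·5662·5662, 88805·5662 + 5662·88805) = (15772656049, 1005627820)
(x_3, y_3) = (88805·15772656049 + 246·5662·1005627820, 88805·1005627820 + 5662·15772656049) = (2801381440774085, 178609557104538)
(x_4, y_4) = (88805·2801381440774085 + 246·5662·178609557104538, 88805·178609557104538 + 5662·2801381440774085) = (497553357680112580801, 31722843436331366360)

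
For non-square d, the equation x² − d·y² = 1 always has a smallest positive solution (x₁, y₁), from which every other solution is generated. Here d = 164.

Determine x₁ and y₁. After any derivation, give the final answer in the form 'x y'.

√164 = [12; 1,4,6,4,1,24, …], period ℓ=6 (even) → k=5
step 0: (12, 1)  from 12·(1,0) + (0,1)
…
step 3: (397, 31)  from 6·(64,5) + (13,1)
step 4: (1652, 129)  from 4·(397,31) + (64,5)
step 5: (2049, 160)  from 1·(1652,129) + (397,31)
(x₁, y₁) = (2049, 160);  2049² − 164·160² = 1 ✓

2049 160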